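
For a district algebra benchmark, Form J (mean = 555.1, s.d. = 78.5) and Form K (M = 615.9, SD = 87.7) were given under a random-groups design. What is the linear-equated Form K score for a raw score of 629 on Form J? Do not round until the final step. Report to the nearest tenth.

Linear equating: y = (SD_Y/SD_X)(x − M_X) + M_Y
y = (87.7/78.5)(629 − 555.1) + 615.9
y = 1.117197 × 73.9 + 615.9 = 82.5609 + 615.9 = 698.5

698.5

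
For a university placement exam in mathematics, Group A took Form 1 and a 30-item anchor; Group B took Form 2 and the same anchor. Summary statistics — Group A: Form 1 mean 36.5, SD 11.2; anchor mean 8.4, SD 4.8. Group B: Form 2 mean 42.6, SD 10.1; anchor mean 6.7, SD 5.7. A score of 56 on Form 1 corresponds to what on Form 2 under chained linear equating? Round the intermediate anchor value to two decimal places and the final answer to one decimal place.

60.4

Form 1 → anchor (Group A): v = (4.8/11.2)(56 − 36.5) + 8.4 = 16.76
anchor → Form 2 (Group B): y = (10.1/5.7)(16.76 − 6.7) + 42.6 = 60.4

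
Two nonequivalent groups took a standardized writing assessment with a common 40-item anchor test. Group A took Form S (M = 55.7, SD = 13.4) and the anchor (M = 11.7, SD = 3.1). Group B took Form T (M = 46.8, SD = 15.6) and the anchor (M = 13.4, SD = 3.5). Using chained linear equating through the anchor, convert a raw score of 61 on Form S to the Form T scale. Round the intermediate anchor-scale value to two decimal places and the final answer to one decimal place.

Form S → anchor (Group A): v = (3.1/13.4)(61 − 55.7) + 11.7 = 12.93
anchor → Form T (Group B): y = (15.6/3.5)(12.93 − 13.4) + 46.8 = 44.7

44.7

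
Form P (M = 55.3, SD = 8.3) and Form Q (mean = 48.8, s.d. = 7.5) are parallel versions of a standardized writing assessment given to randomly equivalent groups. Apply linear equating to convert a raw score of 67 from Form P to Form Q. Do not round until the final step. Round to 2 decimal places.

Linear equating: y = (SD_Y/SD_X)(x − M_X) + M_Y
y = (7.5/8.3)(67 − 55.3) + 48.8
y = 0.903614 × 11.7 + 48.8 = 10.5723 + 48.8 = 59.37

59.37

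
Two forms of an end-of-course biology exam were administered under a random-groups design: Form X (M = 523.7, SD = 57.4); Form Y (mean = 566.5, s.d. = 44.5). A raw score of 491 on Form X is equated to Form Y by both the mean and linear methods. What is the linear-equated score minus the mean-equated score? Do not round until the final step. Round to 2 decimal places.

Mean-equated: 491 + (566.5 − 523.7) = 533.80
Linear-equated: (44.5/57.4)(491 − 523.7) + 566.5 = 541.149
Difference = 541.149 − 533.80 = 7.35

7.35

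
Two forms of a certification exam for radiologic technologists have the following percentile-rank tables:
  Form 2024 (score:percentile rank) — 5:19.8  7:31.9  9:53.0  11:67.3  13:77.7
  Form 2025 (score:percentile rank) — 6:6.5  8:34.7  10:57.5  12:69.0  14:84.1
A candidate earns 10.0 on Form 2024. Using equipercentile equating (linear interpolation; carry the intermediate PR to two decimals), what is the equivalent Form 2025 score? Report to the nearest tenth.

10.5

PR of 10.0 on Form 2024: 53.0 + (10.0 − 9)/(11 − 9) × (67.3 − 53.0) = 60.15
On Form 2025, PR 60.15 falls between score 10 (PR 57.5) and 12 (PR 69.0).
Interpolate: 10 + (60.15 − 57.5)/(69.0 − 57.5) × (12 − 10) = 10.5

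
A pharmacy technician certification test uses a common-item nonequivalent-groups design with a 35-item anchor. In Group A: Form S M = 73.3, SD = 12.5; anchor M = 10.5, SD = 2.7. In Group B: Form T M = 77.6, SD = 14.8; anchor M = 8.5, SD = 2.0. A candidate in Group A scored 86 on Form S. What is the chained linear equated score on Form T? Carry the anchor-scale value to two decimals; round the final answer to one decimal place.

112.7

Form S → anchor (Group A): v = (2.7/12.5)(86 − 73.3) + 10.5 = 13.24
anchor → Form T (Group B): y = (14.8/2.0)(13.24 − 8.5) + 77.6 = 112.7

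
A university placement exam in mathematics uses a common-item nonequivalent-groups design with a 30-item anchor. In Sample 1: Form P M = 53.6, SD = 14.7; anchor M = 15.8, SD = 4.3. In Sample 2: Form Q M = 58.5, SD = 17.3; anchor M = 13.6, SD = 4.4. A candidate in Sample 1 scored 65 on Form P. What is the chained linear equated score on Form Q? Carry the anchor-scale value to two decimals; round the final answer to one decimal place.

80.2

Form P → anchor (Sample 1): v = (4.3/14.7)(65 − 53.6) + 15.8 = 19.13
anchor → Form Q (Sample 2): y = (17.3/4.4)(19.13 − 13.6) + 58.5 = 80.2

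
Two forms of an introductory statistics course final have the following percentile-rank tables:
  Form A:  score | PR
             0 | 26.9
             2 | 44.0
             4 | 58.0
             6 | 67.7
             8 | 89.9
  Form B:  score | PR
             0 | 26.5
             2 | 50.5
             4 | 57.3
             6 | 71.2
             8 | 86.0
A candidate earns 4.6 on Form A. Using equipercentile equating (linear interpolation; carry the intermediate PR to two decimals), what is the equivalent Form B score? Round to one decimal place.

PR of 4.6 on Form A: 58.0 + (4.6 − 4)/(6 − 4) × (67.7 − 58.0) = 60.91
On Form B, PR 60.91 falls between score 4 (PR 57.3) and 6 (PR 71.2).
Interpolate: 4 + (60.91 − 57.3)/(71.2 − 57.3) × (6 − 4) = 4.5

4.5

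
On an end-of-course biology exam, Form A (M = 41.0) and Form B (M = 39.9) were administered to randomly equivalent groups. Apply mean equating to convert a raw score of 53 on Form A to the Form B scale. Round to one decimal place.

Mean equating: y = x + (M_Y − M_X) = 53 + (39.9 − 41.0) = 51.9

51.9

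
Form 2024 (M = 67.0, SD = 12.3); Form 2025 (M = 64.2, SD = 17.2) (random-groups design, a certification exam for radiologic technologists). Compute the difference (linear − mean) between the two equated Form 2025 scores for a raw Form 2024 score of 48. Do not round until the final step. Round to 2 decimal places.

Mean-equated: 48 + (64.2 − 67.0) = 45.20
Linear-equated: (17.2/12.3)(48 − 67.0) + 64.2 = 37.631
Difference = 37.631 − 45.20 = -7.57

-7.57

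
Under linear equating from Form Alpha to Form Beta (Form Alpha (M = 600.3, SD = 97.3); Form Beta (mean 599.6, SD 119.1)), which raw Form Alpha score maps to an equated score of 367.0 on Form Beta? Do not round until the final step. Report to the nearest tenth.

410.3

Invert y = (SD_Y/SD_X)(x − M_X) + M_Y:
x = (SD_X/SD_Y)(y − M_Y) + M_X = (97.3/119.1)(367.0 − 599.6) + 600.3
x = 0.816961 × -232.600 + 600.3 = 410.3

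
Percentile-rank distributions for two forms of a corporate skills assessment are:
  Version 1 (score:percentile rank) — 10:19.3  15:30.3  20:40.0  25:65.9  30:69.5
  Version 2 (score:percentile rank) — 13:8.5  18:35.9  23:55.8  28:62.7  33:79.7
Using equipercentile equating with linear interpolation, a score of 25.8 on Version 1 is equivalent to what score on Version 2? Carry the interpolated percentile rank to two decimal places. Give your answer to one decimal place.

29.1

PR of 25.8 on Version 1: 65.9 + (25.8 − 25)/(30 − 25) × (69.5 − 65.9) = 66.48
On Version 2, PR 66.48 falls between score 28 (PR 62.7) and 33 (PR 79.7).
Interpolate: 28 + (66.48 − 62.7)/(79.7 − 62.7) × (33 − 28) = 29.1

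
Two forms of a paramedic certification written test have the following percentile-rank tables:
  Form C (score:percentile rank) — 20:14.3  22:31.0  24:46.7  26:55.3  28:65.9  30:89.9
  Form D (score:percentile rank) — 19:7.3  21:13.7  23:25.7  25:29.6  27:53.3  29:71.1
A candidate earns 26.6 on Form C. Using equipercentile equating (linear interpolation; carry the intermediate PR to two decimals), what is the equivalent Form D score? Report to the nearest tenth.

PR of 26.6 on Form C: 55.3 + (26.6 − 26)/(28 − 26) × (65.9 − 55.3) = 58.48
On Form D, PR 58.48 falls between score 27 (PR 53.3) and 29 (PR 71.1).
Interpolate: 27 + (58.48 − 53.3)/(71.1 − 53.3) × (29 − 27) = 27.6

27.6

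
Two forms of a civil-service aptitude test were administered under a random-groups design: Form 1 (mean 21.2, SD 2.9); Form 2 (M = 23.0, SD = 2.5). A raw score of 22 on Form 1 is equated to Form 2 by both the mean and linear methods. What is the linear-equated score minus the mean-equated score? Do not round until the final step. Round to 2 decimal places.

Mean-equated: 22 + (23.0 − 21.2) = 23.80
Linear-equated: (2.5/2.9)(22 − 21.2) + 23.0 = 23.690
Difference = 23.690 − 23.80 = -0.11

-0.11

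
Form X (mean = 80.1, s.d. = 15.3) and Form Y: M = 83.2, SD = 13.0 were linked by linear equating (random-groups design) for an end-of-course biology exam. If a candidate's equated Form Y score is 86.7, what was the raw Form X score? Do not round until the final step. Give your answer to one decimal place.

84.2

Invert y = (SD_Y/SD_X)(x − M_X) + M_Y:
x = (SD_X/SD_Y)(y − M_Y) + M_X = (15.3/13.0)(86.7 − 83.2) + 80.1
x = 1.176923 × 3.500 + 80.1 = 84.2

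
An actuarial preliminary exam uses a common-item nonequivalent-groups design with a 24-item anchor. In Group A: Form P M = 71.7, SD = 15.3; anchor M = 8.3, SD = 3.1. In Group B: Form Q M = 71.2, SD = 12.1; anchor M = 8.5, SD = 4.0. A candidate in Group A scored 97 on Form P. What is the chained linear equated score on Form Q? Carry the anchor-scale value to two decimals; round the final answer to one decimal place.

Form P → anchor (Group A): v = (3.1/15.3)(97 − 71.7) + 8.3 = 13.43
anchor → Form Q (Group B): y = (12.1/4.0)(13.43 − 8.5) + 71.2 = 86.1

86.1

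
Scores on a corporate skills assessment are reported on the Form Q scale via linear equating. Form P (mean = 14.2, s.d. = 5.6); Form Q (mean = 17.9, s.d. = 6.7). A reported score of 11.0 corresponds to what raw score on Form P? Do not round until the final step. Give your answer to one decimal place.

8.4

Invert y = (SD_Y/SD_X)(x − M_X) + M_Y:
x = (SD_X/SD_Y)(y − M_Y) + M_X = (5.6/6.7)(11.0 − 17.9) + 14.2
x = 0.835821 × -6.900 + 14.2 = 8.4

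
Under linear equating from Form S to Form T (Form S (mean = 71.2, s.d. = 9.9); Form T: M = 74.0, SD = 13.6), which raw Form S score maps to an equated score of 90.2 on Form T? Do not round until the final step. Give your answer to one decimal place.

83.0

Invert y = (SD_Y/SD_X)(x − M_X) + M_Y:
x = (SD_X/SD_Y)(y − M_Y) + M_X = (9.9/13.6)(90.2 − 74.0) + 71.2
x = 0.727941 × 16.200 + 71.2 = 83.0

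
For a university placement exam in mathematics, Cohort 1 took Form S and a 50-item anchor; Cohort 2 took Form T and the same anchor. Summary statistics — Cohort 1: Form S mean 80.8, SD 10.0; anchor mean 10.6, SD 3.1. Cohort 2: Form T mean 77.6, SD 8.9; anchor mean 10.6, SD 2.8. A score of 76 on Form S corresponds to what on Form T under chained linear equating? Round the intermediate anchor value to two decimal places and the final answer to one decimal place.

72.9

Form S → anchor (Cohort 1): v = (3.1/10.0)(76 − 80.8) + 10.6 = 9.11
anchor → Form T (Cohort 2): y = (8.9/2.8)(9.11 − 10.6) + 77.6 = 72.9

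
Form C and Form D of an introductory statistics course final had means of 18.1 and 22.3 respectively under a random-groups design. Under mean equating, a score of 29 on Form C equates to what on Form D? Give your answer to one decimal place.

33.2

Mean equating: y = x + (M_Y − M_X) = 29 + (22.3 − 18.1) = 33.2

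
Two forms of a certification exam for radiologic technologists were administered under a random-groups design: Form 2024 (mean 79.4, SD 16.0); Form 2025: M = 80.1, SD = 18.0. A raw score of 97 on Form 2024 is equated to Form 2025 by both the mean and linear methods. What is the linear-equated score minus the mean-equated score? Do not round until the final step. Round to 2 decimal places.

2.20

Mean-equated: 97 + (80.1 − 79.4) = 97.70
Linear-equated: (18.0/16.0)(97 − 79.4) + 80.1 = 99.900
Difference = 99.900 − 97.70 = 2.20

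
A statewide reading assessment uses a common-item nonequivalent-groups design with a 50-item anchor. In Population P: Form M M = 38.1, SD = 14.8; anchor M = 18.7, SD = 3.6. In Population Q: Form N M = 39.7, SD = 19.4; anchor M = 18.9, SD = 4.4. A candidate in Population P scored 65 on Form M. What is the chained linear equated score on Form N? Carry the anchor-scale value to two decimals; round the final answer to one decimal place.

67.7

Form M → anchor (Population P): v = (3.6/14.8)(65 − 38.1) + 18.7 = 25.24
anchor → Form N (Population Q): y = (19.4/4.4)(25.24 − 18.9) + 39.7 = 67.7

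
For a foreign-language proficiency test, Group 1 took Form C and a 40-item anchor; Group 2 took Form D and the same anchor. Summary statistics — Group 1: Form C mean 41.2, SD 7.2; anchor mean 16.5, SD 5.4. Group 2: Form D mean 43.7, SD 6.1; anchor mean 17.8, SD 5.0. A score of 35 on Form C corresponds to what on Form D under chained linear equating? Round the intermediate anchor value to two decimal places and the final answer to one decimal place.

36.4

Form C → anchor (Group 1): v = (5.4/7.2)(35 − 41.2) + 16.5 = 11.85
anchor → Form D (Group 2): y = (6.1/5.0)(11.85 − 17.8) + 43.7 = 36.4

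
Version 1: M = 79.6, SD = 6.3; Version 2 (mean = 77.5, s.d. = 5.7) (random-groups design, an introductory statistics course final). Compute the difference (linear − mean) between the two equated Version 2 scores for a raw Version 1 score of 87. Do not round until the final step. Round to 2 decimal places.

-0.70

Mean-equated: 87 + (77.5 − 79.6) = 84.90
Linear-equated: (5.7/6.3)(87 − 79.6) + 77.5 = 84.195
Difference = 84.195 − 84.90 = -0.70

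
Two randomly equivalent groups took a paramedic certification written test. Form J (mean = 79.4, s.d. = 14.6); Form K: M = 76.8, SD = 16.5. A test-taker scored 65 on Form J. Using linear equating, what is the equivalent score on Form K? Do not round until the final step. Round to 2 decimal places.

60.53

Linear equating: y = (SD_Y/SD_X)(x − M_X) + M_Y
y = (16.5/14.6)(65 − 79.4) + 76.8
y = 1.130137 × -14.4 + 76.8 = -16.2740 + 76.8 = 60.53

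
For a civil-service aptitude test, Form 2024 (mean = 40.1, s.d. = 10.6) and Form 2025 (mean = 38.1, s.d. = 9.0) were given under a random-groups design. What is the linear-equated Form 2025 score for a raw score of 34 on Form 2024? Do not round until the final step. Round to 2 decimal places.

32.92

Linear equating: y = (SD_Y/SD_X)(x − M_X) + M_Y
y = (9.0/10.6)(34 − 40.1) + 38.1
y = 0.849057 × -6.1 + 38.1 = -5.1792 + 38.1 = 32.92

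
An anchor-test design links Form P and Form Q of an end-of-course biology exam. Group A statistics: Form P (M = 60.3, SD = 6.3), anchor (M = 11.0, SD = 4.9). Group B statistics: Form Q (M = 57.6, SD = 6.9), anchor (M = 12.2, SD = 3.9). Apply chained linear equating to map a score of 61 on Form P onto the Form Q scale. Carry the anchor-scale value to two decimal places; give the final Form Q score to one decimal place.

Form P → anchor (Group A): v = (4.9/6.3)(61 − 60.3) + 11.0 = 11.54
anchor → Form Q (Group B): y = (6.9/3.9)(11.54 − 12.2) + 57.6 = 56.4

56.4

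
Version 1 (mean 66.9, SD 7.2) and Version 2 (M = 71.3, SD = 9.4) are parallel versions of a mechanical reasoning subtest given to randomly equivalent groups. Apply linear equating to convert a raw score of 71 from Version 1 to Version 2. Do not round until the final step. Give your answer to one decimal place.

Linear equating: y = (SD_Y/SD_X)(x − M_X) + M_Y
y = (9.4/7.2)(71 − 66.9) + 71.3
y = 1.305556 × 4.1 + 71.3 = 5.3528 + 71.3 = 76.7

76.7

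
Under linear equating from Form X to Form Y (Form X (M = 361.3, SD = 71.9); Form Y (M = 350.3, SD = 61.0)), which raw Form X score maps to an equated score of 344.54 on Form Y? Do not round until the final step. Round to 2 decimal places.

354.51

Invert y = (SD_Y/SD_X)(x − M_X) + M_Y:
x = (SD_X/SD_Y)(y − M_Y) + M_X = (71.9/61.0)(344.54 − 350.3) + 361.3
x = 1.178689 × -5.760 + 361.3 = 354.51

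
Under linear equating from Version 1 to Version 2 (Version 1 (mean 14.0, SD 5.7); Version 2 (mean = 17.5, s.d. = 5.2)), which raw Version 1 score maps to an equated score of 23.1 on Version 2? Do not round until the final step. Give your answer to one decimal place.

Invert y = (SD_Y/SD_X)(x − M_X) + M_Y:
x = (SD_X/SD_Y)(y − M_Y) + M_X = (5.7/5.2)(23.1 − 17.5) + 14.0
x = 1.096154 × 5.600 + 14.0 = 20.1

20.1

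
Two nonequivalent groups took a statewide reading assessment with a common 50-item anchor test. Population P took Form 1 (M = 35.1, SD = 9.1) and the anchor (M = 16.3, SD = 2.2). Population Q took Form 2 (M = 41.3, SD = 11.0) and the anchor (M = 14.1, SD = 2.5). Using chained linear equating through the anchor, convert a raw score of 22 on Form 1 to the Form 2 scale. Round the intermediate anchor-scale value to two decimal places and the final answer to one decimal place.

Form 1 → anchor (Population P): v = (2.2/9.1)(22 − 35.1) + 16.3 = 13.13
anchor → Form 2 (Population Q): y = (11.0/2.5)(13.13 − 14.1) + 41.3 = 37.0

37.0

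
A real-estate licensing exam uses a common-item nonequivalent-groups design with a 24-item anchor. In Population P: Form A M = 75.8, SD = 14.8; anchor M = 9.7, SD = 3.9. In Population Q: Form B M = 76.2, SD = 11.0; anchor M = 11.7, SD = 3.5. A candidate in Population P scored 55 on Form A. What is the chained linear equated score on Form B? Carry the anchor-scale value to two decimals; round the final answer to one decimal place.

Form A → anchor (Population P): v = (3.9/14.8)(55 − 75.8) + 9.7 = 4.22
anchor → Form B (Population Q): y = (11.0/3.5)(4.22 − 11.7) + 76.2 = 52.7

52.7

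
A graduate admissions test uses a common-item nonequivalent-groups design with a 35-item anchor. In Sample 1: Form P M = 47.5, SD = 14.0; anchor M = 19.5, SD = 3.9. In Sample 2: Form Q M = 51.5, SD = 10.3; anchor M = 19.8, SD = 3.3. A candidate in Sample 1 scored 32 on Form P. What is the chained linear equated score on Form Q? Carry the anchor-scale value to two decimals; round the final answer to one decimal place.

Form P → anchor (Sample 1): v = (3.9/14.0)(32 − 47.5) + 19.5 = 15.18
anchor → Form Q (Sample 2): y = (10.3/3.3)(15.18 − 19.8) + 51.5 = 37.1

37.1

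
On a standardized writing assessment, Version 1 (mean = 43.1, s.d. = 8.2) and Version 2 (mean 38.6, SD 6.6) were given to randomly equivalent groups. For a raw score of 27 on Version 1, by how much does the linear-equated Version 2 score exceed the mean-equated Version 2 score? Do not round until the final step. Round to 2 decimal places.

Mean-equated: 27 + (38.6 − 43.1) = 22.50
Linear-equated: (6.6/8.2)(27 − 43.1) + 38.6 = 25.641
Difference = 25.641 − 22.50 = 3.14

3.14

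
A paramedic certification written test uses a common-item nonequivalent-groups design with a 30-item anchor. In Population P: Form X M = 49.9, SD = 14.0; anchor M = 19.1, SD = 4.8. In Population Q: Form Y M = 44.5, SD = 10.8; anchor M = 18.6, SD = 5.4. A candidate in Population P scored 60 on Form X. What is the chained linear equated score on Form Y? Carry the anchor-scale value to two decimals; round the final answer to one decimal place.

Form X → anchor (Population P): v = (4.8/14.0)(60 − 49.9) + 19.1 = 22.56
anchor → Form Y (Population Q): y = (10.8/5.4)(22.56 − 18.6) + 44.5 = 52.4

52.4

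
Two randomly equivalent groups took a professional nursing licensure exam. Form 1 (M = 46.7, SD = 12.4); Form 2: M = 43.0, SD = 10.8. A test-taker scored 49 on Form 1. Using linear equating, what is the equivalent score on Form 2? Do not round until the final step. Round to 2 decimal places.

Linear equating: y = (SD_Y/SD_X)(x − M_X) + M_Y
y = (10.8/12.4)(49 − 46.7) + 43.0
y = 0.870968 × 2.3 + 43.0 = 2.0032 + 43.0 = 45.00

45.00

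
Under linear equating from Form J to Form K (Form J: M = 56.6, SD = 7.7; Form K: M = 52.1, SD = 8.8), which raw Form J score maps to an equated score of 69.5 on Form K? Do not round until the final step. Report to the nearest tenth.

71.8

Invert y = (SD_Y/SD_X)(x − M_X) + M_Y:
x = (SD_X/SD_Y)(y − M_Y) + M_X = (7.7/8.8)(69.5 − 52.1) + 56.6
x = 0.875000 × 17.400 + 56.6 = 71.8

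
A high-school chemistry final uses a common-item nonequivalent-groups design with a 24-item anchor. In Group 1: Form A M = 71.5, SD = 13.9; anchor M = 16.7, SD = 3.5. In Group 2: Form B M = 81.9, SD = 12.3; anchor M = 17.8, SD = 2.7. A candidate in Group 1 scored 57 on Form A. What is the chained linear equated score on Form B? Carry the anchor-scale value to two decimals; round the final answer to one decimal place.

Form A → anchor (Group 1): v = (3.5/13.9)(57 − 71.5) + 16.7 = 13.05
anchor → Form B (Group 2): y = (12.3/2.7)(13.05 − 17.8) + 81.9 = 60.3

60.3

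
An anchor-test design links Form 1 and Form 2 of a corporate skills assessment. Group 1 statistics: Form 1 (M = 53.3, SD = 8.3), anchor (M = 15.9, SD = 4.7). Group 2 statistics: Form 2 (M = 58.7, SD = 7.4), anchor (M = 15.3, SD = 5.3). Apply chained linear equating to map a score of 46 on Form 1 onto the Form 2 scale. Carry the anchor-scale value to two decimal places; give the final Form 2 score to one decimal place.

Form 1 → anchor (Group 1): v = (4.7/8.3)(46 − 53.3) + 15.9 = 11.77
anchor → Form 2 (Group 2): y = (7.4/5.3)(11.77 − 15.3) + 58.7 = 53.8

53.8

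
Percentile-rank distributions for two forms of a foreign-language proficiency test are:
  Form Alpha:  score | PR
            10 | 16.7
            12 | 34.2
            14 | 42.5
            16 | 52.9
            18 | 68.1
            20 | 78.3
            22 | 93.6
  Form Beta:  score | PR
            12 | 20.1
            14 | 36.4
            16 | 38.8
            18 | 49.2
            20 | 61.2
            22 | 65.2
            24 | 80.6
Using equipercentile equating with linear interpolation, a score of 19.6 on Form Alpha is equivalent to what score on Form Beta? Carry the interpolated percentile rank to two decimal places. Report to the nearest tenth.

23.4

PR of 19.6 on Form Alpha: 68.1 + (19.6 − 18)/(20 − 18) × (78.3 − 68.1) = 76.26
On Form Beta, PR 76.26 falls between score 22 (PR 65.2) and 24 (PR 80.6).
Interpolate: 22 + (76.26 − 65.2)/(80.6 − 65.2) × (24 − 22) = 23.4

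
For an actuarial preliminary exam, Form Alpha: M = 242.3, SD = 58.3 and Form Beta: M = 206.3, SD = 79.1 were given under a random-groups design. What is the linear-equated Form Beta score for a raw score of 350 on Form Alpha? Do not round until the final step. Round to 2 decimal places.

Linear equating: y = (SD_Y/SD_X)(x − M_X) + M_Y
y = (79.1/58.3)(350 − 242.3) + 206.3
y = 1.356775 × 107.7 + 206.3 = 146.1247 + 206.3 = 352.42

352.42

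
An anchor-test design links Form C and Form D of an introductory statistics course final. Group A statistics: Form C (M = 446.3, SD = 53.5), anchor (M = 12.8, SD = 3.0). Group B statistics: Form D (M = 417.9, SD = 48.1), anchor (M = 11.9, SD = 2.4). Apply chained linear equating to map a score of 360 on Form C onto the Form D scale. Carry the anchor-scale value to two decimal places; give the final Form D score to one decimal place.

338.9

Form C → anchor (Group A): v = (3.0/53.5)(360 − 446.3) + 12.8 = 7.96
anchor → Form D (Group B): y = (48.1/2.4)(7.96 − 11.9) + 417.9 = 338.9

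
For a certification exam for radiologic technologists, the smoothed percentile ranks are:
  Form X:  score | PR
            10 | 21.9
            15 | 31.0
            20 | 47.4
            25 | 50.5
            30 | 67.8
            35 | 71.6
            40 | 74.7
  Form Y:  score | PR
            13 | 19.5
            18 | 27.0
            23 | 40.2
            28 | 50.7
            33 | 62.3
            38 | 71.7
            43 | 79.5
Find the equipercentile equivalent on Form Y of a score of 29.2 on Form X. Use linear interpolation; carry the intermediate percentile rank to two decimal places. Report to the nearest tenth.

34.5

PR of 29.2 on Form X: 50.5 + (29.2 − 25)/(30 − 25) × (67.8 − 50.5) = 65.03
On Form Y, PR 65.03 falls between score 33 (PR 62.3) and 38 (PR 71.7).
Interpolate: 33 + (65.03 − 62.3)/(71.7 − 62.3) × (38 − 33) = 34.5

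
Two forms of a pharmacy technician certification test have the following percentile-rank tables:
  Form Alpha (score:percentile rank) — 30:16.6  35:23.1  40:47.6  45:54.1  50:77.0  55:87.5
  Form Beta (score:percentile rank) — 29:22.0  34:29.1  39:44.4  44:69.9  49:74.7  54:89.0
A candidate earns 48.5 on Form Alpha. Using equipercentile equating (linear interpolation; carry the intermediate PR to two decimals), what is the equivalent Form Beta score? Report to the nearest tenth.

44.2

PR of 48.5 on Form Alpha: 54.1 + (48.5 − 45)/(50 − 45) × (77.0 − 54.1) = 70.13
On Form Beta, PR 70.13 falls between score 44 (PR 69.9) and 49 (PR 74.7).
Interpolate: 44 + (70.13 − 69.9)/(74.7 − 69.9) × (49 − 44) = 44.2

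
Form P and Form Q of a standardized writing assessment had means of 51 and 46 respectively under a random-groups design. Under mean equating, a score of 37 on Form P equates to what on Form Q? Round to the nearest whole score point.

Mean equating: y = x + (M_Y − M_X) = 37 + (46 − 51) = 32

32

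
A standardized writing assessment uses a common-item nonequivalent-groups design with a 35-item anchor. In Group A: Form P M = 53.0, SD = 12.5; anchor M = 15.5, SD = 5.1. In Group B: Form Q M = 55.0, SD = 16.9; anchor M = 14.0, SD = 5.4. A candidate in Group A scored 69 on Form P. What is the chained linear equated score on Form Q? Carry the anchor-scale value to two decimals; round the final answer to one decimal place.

Form P → anchor (Group A): v = (5.1/12.5)(69 − 53.0) + 15.5 = 22.03
anchor → Form Q (Group B): y = (16.9/5.4)(22.03 − 14.0) + 55.0 = 80.1

80.1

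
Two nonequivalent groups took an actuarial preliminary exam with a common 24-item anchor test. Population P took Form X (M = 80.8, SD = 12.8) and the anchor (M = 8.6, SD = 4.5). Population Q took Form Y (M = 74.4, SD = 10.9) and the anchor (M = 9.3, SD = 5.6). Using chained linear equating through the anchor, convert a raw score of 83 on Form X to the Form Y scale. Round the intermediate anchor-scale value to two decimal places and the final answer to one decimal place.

74.5

Form X → anchor (Population P): v = (4.5/12.8)(83 − 80.8) + 8.6 = 9.37
anchor → Form Y (Population Q): y = (10.9/5.6)(9.37 − 9.3) + 74.4 = 74.5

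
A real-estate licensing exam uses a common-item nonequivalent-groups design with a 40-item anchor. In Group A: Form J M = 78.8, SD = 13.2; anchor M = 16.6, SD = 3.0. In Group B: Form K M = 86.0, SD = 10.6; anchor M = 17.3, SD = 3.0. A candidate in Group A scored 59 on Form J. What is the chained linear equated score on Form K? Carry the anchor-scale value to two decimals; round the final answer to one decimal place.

Form J → anchor (Group A): v = (3.0/13.2)(59 − 78.8) + 16.6 = 12.10
anchor → Form K (Group B): y = (10.6/3.0)(12.10 − 17.3) + 86.0 = 67.6

67.6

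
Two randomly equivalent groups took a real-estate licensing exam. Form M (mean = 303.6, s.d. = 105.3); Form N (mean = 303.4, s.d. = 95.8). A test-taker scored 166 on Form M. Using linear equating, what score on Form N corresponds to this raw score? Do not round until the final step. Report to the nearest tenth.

Linear equating: y = (SD_Y/SD_X)(x − M_X) + M_Y
y = (95.8/105.3)(166 − 303.6) + 303.4
y = 0.909782 × -137.6 + 303.4 = -125.1859 + 303.4 = 178.2

178.2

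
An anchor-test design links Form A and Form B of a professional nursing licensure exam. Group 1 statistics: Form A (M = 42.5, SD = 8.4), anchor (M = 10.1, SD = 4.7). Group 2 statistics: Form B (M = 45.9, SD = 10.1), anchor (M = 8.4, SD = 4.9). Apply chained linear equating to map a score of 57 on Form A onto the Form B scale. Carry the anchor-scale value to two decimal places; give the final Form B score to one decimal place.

Form A → anchor (Group 1): v = (4.7/8.4)(57 − 42.5) + 10.1 = 18.21
anchor → Form B (Group 2): y = (10.1/4.9)(18.21 − 8.4) + 45.9 = 66.1

66.1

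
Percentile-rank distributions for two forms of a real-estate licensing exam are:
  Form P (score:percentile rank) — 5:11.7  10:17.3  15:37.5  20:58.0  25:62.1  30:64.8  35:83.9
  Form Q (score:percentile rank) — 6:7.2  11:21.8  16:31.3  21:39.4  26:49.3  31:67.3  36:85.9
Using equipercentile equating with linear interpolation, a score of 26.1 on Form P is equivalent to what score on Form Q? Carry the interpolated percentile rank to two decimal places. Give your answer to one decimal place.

29.7

PR of 26.1 on Form P: 62.1 + (26.1 − 25)/(30 − 25) × (64.8 − 62.1) = 62.69
On Form Q, PR 62.69 falls between score 26 (PR 49.3) and 31 (PR 67.3).
Interpolate: 26 + (62.69 − 49.3)/(67.3 − 49.3) × (31 − 26) = 29.7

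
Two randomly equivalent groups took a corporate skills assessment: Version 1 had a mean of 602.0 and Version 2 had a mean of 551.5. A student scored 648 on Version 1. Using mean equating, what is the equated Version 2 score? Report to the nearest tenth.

Mean equating: y = x + (M_Y − M_X) = 648 + (551.5 − 602.0) = 597.5

597.5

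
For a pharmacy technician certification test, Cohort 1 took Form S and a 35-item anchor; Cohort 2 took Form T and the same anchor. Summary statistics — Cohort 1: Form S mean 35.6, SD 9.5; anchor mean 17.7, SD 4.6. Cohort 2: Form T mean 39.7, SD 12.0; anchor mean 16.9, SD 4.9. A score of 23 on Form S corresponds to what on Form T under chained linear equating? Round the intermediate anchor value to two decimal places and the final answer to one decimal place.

Form S → anchor (Cohort 1): v = (4.6/9.5)(23 − 35.6) + 17.7 = 11.60
anchor → Form T (Cohort 2): y = (12.0/4.9)(11.60 − 16.9) + 39.7 = 26.7

26.7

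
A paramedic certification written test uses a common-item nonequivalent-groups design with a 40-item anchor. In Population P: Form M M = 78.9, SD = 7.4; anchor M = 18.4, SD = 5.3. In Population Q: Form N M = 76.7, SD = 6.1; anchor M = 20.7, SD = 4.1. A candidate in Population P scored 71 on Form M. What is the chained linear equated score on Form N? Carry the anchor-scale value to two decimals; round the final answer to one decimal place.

64.9

Form M → anchor (Population P): v = (5.3/7.4)(71 − 78.9) + 18.4 = 12.74
anchor → Form N (Population Q): y = (6.1/4.1)(12.74 − 20.7) + 76.7 = 64.9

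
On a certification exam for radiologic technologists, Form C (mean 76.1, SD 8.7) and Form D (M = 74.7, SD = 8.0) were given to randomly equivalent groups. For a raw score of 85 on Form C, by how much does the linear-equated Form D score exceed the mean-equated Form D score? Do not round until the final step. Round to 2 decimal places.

Mean-equated: 85 + (74.7 − 76.1) = 83.60
Linear-equated: (8.0/8.7)(85 − 76.1) + 74.7 = 82.884
Difference = 82.884 − 83.60 = -0.72

-0.72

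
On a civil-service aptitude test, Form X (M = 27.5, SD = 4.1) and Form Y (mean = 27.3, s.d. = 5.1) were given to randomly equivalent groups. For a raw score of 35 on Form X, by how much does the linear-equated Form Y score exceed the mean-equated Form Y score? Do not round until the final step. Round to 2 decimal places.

Mean-equated: 35 + (27.3 − 27.5) = 34.80
Linear-equated: (5.1/4.1)(35 − 27.5) + 27.3 = 36.629
Difference = 36.629 − 34.80 = 1.83

1.83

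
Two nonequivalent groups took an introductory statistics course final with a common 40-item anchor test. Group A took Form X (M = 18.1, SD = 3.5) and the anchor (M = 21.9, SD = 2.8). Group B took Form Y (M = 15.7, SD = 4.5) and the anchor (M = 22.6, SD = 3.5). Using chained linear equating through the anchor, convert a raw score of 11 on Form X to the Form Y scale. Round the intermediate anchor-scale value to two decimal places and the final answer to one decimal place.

Form X → anchor (Group A): v = (2.8/3.5)(11 − 18.1) + 21.9 = 16.22
anchor → Form Y (Group B): y = (4.5/3.5)(16.22 − 22.6) + 15.7 = 7.5

7.5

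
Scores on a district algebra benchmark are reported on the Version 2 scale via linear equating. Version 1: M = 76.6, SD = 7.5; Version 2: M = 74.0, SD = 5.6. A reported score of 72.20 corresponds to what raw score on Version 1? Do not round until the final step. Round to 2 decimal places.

74.19

Invert y = (SD_Y/SD_X)(x − M_X) + M_Y:
x = (SD_X/SD_Y)(y − M_Y) + M_X = (7.5/5.6)(72.20 − 74.0) + 76.6
x = 1.339286 × -1.800 + 76.6 = 74.19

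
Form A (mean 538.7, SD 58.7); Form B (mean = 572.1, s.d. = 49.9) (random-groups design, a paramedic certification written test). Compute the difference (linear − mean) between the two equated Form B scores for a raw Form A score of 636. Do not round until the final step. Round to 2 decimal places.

-14.59

Mean-equated: 636 + (572.1 − 538.7) = 669.40
Linear-equated: (49.9/58.7)(636 − 538.7) + 572.1 = 654.813
Difference = 654.813 − 669.40 = -14.59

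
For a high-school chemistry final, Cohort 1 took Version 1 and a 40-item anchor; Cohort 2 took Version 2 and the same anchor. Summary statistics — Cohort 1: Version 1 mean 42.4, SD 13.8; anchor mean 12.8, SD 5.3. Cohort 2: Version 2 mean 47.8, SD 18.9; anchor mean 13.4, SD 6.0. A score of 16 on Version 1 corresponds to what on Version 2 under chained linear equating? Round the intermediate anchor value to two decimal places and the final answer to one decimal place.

Version 1 → anchor (Cohort 1): v = (5.3/13.8)(16 − 42.4) + 12.8 = 2.66
anchor → Version 2 (Cohort 2): y = (18.9/6.0)(2.66 − 13.4) + 47.8 = 14.0

14.0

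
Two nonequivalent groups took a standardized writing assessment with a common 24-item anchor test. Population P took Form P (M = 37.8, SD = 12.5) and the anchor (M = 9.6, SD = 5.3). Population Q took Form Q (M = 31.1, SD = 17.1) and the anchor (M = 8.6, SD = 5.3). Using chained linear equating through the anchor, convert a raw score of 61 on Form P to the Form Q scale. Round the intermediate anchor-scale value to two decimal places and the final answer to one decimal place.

Form P → anchor (Population P): v = (5.3/12.5)(61 − 37.8) + 9.6 = 19.44
anchor → Form Q (Population Q): y = (17.1/5.3)(19.44 − 8.6) + 31.1 = 66.1

66.1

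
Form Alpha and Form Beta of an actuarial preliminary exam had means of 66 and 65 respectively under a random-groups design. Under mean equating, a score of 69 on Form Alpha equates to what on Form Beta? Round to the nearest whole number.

Mean equating: y = x + (M_Y − M_X) = 69 + (65 − 66) = 68

68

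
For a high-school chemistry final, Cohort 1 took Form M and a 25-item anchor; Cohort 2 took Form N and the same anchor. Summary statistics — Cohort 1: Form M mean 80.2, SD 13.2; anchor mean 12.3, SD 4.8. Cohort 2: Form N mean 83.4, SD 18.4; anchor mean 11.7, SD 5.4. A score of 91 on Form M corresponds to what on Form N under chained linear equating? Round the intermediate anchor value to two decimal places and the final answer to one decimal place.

98.8

Form M → anchor (Cohort 1): v = (4.8/13.2)(91 − 80.2) + 12.3 = 16.23
anchor → Form N (Cohort 2): y = (18.4/5.4)(16.23 − 11.7) + 83.4 = 98.8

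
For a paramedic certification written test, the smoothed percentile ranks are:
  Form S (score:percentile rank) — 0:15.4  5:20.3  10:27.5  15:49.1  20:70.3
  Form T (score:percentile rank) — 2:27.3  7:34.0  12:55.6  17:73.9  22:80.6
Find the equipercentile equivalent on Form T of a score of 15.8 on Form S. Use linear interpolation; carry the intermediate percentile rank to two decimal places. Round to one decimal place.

11.3

PR of 15.8 on Form S: 49.1 + (15.8 − 15)/(20 − 15) × (70.3 − 49.1) = 52.49
On Form T, PR 52.49 falls between score 7 (PR 34.0) and 12 (PR 55.6).
Interpolate: 7 + (52.49 − 34.0)/(55.6 − 34.0) × (12 − 7) = 11.3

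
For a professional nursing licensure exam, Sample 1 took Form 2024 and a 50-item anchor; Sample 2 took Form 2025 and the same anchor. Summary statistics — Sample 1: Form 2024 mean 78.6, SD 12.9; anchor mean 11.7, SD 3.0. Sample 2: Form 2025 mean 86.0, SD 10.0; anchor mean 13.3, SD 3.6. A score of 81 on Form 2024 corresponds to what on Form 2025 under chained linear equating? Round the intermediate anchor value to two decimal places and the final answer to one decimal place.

Form 2024 → anchor (Sample 1): v = (3.0/12.9)(81 − 78.6) + 11.7 = 12.26
anchor → Form 2025 (Sample 2): y = (10.0/3.6)(12.26 − 13.3) + 86.0 = 83.1

83.1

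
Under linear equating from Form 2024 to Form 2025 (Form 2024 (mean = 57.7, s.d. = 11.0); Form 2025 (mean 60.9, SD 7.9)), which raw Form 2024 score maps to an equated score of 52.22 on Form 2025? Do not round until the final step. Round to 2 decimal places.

Invert y = (SD_Y/SD_X)(x − M_X) + M_Y:
x = (SD_X/SD_Y)(y − M_Y) + M_X = (11.0/7.9)(52.22 − 60.9) + 57.7
x = 1.392405 × -8.680 + 57.7 = 45.61

45.61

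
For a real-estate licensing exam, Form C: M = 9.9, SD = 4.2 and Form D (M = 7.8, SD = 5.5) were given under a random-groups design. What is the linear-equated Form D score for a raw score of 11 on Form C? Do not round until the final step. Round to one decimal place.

9.2

Linear equating: y = (SD_Y/SD_X)(x − M_X) + M_Y
y = (5.5/4.2)(11 − 9.9) + 7.8
y = 1.309524 × 1.1 + 7.8 = 1.4405 + 7.8 = 9.2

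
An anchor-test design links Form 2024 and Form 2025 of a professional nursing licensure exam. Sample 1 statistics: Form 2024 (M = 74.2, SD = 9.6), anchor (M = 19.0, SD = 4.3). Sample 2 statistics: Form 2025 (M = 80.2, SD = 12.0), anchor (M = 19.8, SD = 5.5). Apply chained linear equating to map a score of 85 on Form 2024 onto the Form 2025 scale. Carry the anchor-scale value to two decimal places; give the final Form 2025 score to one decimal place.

89.0

Form 2024 → anchor (Sample 1): v = (4.3/9.6)(85 − 74.2) + 19.0 = 23.84
anchor → Form 2025 (Sample 2): y = (12.0/5.5)(23.84 − 19.8) + 80.2 = 89.0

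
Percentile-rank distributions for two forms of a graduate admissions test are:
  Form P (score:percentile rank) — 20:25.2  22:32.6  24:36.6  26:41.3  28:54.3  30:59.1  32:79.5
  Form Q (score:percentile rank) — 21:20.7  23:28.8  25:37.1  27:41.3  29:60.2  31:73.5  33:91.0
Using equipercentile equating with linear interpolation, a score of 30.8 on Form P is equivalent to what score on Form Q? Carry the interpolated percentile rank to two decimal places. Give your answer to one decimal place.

30.1

PR of 30.8 on Form P: 59.1 + (30.8 − 30)/(32 − 30) × (79.5 − 59.1) = 67.26
On Form Q, PR 67.26 falls between score 29 (PR 60.2) and 31 (PR 73.5).
Interpolate: 29 + (67.26 − 60.2)/(73.5 − 60.2) × (31 − 29) = 30.1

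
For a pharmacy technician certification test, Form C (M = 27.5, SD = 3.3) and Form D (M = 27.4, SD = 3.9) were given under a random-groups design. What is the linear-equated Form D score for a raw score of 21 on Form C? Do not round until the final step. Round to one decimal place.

19.7

Linear equating: y = (SD_Y/SD_X)(x − M_X) + M_Y
y = (3.9/3.3)(21 − 27.5) + 27.4
y = 1.181818 × -6.5 + 27.4 = -7.6818 + 27.4 = 19.7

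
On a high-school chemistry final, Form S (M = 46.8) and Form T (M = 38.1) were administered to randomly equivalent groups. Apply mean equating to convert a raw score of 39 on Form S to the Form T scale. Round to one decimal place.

Mean equating: y = x + (M_Y − M_X) = 39 + (38.1 − 46.8) = 30.3

30.3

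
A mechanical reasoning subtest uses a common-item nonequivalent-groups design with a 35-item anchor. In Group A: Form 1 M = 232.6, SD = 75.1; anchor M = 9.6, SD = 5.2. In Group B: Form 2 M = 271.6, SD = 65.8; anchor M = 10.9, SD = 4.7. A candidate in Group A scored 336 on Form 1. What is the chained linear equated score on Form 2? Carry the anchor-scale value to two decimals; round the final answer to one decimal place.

353.6

Form 1 → anchor (Group A): v = (5.2/75.1)(336 − 232.6) + 9.6 = 16.76
anchor → Form 2 (Group B): y = (65.8/4.7)(16.76 − 10.9) + 271.6 = 353.6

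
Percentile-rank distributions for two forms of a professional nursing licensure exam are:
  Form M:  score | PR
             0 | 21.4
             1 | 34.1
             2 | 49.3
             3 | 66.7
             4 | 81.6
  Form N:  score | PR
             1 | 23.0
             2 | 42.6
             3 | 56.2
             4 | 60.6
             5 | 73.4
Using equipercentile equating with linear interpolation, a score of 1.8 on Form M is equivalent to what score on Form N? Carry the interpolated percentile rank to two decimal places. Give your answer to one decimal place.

PR of 1.8 on Form M: 34.1 + (1.8 − 1)/(2 − 1) × (49.3 − 34.1) = 46.26
On Form N, PR 46.26 falls between score 2 (PR 42.6) and 3 (PR 56.2).
Interpolate: 2 + (46.26 − 42.6)/(56.2 − 42.6) × (3 − 2) = 2.3

2.3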